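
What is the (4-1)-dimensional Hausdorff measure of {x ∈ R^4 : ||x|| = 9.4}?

The surface area of an n-ball is 2π^(n/2) r^(n-1) / Γ(n/2). For n=4, r=9.4: 16395.1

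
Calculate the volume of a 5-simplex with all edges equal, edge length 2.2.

Volume = 2.2^5 · √(6/2^5) / 5! ≈ 0.185966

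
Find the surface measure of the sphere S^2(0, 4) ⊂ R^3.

S = n·V_n(r)/r = 3·V_3(4)/4 (volume-to-surface relation), giving 4πr² = 4π·(4)² ≈ 201.062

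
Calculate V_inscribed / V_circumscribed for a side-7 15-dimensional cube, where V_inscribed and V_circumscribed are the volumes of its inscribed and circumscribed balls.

V_in / V_out = (r_in/r_out)^15 = (1/√15)^15 = 15^(-15/2) ≈ 1.51118e-09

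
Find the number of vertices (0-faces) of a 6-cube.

f_0(6-cube) = (6 choose 0) · 2^6 = 64.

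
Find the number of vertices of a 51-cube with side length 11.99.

The 51-cube has 2^51 = 2251799813685248 vertices.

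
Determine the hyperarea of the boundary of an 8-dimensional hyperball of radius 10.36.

S = n·V_n(r)/r = 8·V_8(10.36)/10.36 (volume-to-surface relation), giving 4.15907e+08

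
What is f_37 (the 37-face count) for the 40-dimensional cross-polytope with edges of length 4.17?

Each 37-face is the convex hull of 38 vertices, one chosen as ±e_i from each of 38 distinct axes: 2^38·C(40,38) = 214404767416320.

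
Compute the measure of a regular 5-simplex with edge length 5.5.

V_5 = √(6) · 5.5^5 / (5! · 2^(5/2)) ≈ 18.1607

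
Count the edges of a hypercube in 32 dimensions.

The 32-cube has n·2^(n-1) = 32·2^31 = 32·2147483648 = 68719476736 edges.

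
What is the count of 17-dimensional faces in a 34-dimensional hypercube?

f_17(34-cube) = (34 choose 17) · 2^17 = 305870434467840.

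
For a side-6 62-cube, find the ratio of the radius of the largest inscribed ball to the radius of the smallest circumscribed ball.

Ratio = (s/2)/(s√62/2) = 62^(-1/2) ≈ 0.127.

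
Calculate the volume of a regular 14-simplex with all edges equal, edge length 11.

Volume = 11^14 · √(15/2^14) / 14! ≈ 131.803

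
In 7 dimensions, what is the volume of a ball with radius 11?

V_7(11) = π^(7/2) · (11)^7 / Γ(7/2 + 1) = 311794736·π^3/105 ≈ 9.20723e+07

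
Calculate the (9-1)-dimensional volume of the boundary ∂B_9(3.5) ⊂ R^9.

S_9(3.5) = 2·π^(9/2)·(3.5)^8 / Γ(9/2) = 823543·π^4/120 ≈ 668505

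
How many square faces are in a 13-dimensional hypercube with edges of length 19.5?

f_2(13-cube) = (13 choose 2) · 2^11 = 159744.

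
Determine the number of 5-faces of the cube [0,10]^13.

An n-cube has C(n,k)·2^(n-k) k-faces. Here C(13,5)·2^8 = 1287·256 = 329472.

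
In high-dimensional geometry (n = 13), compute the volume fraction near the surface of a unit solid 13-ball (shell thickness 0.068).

1 - (1-0.068)^13 ≈ 0.59968 ≈ 59.97%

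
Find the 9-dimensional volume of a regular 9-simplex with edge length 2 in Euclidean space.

V = (2^9 / 9!) · √((9+1) / 2^9) ≈ 0.000197184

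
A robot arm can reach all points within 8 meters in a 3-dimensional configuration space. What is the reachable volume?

Volume = π^{3/2}·(8)^3/Γ(5/2) = 2048·π/3 ≈ 2144.66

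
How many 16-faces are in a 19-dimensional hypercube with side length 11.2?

f_16(19-cube) = (19 choose 16) · 2^3 = 7752.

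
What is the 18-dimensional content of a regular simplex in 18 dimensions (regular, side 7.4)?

For a regular n-simplex with edge a, V = (a^n / n!)·√((n+1)/2^n). With a=7.4, n=18: V ≈ 0.00588758.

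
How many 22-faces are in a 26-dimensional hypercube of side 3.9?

Choose 22 of 26 axes to span the face (C(26,22) = 14950 ways), then fix each of the remaining 4 coordinates at one of its two extreme values (2^4 = 16 ways): 14950·16 = 239200.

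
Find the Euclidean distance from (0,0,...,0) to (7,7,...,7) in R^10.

Diagonal = √10 · 7 ≈ 22.1359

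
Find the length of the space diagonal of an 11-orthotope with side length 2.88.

d = √(2.88² + 2.88² + ... + 2.88²) [11 terms] = √(11·2.88²) = 2.88√11 ≈ 9.55188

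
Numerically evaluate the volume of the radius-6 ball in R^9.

The n-ball volume is π^(n/2)·r^n/Γ(n/2+1). With n=9, r=6: V = 11943936·π^4/35 ≈ 3.32414e+07.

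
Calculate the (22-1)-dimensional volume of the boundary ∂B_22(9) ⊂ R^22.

S_22(9) = 2·π^(22/2)·(9)^21 / Γ(22/2) = 1350851717672992089·π^11/22400 ≈ 1.77422e+19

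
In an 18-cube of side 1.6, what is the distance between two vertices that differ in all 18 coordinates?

Diagonal = √18 · 1.6 ≈ 6.78823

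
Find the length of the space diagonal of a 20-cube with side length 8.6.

Diagonal = √20 · 8.6 ≈ 38.4604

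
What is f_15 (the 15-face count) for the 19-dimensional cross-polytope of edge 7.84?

Each 15-face is the convex hull of 16 vertices, one chosen as ±e_i from each of 16 distinct axes: 2^16·C(19,16) = 63504384.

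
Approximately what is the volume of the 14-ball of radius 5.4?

V_14(5.4) = π^(14/2) · (5.4)^14 / Γ(14/2 + 1) ≈ 1.07431e+10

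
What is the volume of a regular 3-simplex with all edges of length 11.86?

Volume = (√2/12) · 11.86³ = 196.602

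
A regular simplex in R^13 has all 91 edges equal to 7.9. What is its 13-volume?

V_13 = √(14) · 7.9^13 / (13! · 2^(13/2)) ≈ 3.09914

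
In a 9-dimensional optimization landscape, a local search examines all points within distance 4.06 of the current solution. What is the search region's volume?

Volume = π^{9/2}·(4.06)^9/Γ(11/2) ≈ 988671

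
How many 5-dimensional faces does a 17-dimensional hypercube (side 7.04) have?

Number of 5-faces = C(17,5) · 2^(17-5) = 6188 · 4096 = 25346048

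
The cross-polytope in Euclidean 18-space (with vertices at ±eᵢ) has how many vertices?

The 18-dimensional cross-polytope has 2n = 2·18 = 36 vertices.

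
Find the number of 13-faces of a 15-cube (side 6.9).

An n-cube has C(n,k)·2^(n-k) k-faces. Here C(15,13)·2^2 = 105·4 = 420.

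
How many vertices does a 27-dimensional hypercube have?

Each vertex is a binary string of length 27, so there are 2^27 = 134217728.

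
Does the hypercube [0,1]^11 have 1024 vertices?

False. The 11-cube has 2^11 = 2048 vertices.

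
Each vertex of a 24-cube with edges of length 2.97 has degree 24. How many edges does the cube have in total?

The 24-cube has n·2^(n-1) = 24·2^23 = 24·8388608 = 201326592 edges.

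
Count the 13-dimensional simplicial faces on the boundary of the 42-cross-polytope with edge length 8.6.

Each 13-face is the convex hull of 14 vertices, one chosen as ±e_i from each of 14 distinct axes: 2^14·C(42,14) = 866061993246720.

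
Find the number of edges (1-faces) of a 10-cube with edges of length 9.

f_1(10-cube) = (10 choose 1) · 2^9 = 5120.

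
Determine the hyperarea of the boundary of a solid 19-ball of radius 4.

S_19(4) = 2·π^(19/2)·(4)^18 / Γ(19/2) = 70368744177664·π^9/34459425 ≈ 6.08724e+10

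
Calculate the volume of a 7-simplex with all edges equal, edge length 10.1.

V = (10.1^7 / 7!) · √((7+1) / 2^7) ≈ 531.813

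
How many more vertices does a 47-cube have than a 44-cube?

The 47-cube has 2^47 = 140737488355328 vertices. The 44-cube has 2^44 = 17592186044416 vertices. Difference: 140737488355328 - 17592186044416 = 123145302310912.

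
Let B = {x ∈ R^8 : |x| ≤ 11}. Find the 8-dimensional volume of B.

V = 214358881·π^4/24 ≈ 8.70021e+08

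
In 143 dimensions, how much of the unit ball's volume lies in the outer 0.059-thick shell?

Shell fraction = 1 - (1-0.059)^143 ≈ 0.999833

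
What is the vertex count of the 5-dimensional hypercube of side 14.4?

Number of vertices = 2^5 = 32.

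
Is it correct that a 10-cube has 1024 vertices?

True. The 10-cube has 2^10 = 1024 vertices.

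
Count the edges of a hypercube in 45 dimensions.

Each of the 2^45 = 35184372088832 vertices has degree 45; total edges = 45·2^45/2 = 791648371998720.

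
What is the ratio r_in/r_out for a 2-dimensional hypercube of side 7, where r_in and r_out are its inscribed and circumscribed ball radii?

For an n-cube of any side s, the inradius is s/2 and the circumradius is s√n/2, so the ratio is 1/√2 ≈ 0.707107.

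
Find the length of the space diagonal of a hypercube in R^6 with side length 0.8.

d = √(0.8² + 0.8² + ... + 0.8²) [6 terms] = √(6·0.8²) = 0.8√6 ≈ 1.95959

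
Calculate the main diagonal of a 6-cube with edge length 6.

d = √(6² + 6² + ... + 6²) [6 terms] = √(6·6²) = 6√6 ≈ 14.6969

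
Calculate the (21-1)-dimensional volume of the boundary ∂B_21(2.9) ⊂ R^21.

|∂B_21(2.9)| ≈ 5.18474e+08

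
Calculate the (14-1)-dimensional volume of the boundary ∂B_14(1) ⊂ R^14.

The surface area of an n-ball is 2π^(n/2) r^(n-1) / Γ(n/2). For n=14, r=1: π^7/360 ≈ 8.3897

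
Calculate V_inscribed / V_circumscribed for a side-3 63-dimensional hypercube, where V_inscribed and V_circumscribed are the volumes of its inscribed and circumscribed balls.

Volume scales as r^n, and r_in/r_out = 1/√63, giving (1/√63)^63 ≈ 2.09302e-57.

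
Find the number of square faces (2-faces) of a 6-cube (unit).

Choose 2 of 6 axes to span the face (C(6,2) = 15 ways), then fix each of the remaining 4 coordinates at one of its two extreme values (2^4 = 16 ways): 15·16 = 240.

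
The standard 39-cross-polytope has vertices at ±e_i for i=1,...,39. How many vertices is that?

The 39-dimensional cross-polytope has 2n = 2·39 = 78 vertices.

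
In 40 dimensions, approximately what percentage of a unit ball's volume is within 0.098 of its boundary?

1 - (1-0.098)^40 ≈ 0.983847 ≈ 98.38%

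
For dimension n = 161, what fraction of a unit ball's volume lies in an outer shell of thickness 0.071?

1 - (1-0.071)^161 ≈ 0.999993 ≈ 99.999291%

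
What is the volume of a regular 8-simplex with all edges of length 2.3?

V = (2.3^8 / 8!) · √((8+1) / 2^8) ≈ 0.00364169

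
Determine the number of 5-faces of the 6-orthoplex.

Number of 5-faces = 2^(5+1) · C(6,5+1) = 64 · 1 = 64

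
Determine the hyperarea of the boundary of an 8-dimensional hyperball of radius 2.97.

S = n·V_n(r)/r = 8·V_8(2.97)/2.97 (volume-to-surface relation), giving 66187.1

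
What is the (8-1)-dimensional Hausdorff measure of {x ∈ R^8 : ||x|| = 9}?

The surface area of an n-ball is 2π^(n/2) r^(n-1) / Γ(n/2). For n=8, r=9: 1594323·π^4 ≈ 1.55302e+08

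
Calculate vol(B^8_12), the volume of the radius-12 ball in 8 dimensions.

V_8(12) = π^(8/2) · (12)^8 / Γ(8/2 + 1) = 17915904·π^4 ≈ 1.74517e+09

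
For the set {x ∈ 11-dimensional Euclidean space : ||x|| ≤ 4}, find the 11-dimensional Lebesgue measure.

Volume = π^{11/2}·(4)^11/Γ(13/2) = 268435456·π^5/10395 ≈ 7.9025e+06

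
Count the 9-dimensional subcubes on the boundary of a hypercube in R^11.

Choose 9 of 11 axes to span the face (C(11,9) = 55 ways), then fix each of the remaining 2 coordinates at one of its two extreme values (2^2 = 4 ways): 55·4 = 220.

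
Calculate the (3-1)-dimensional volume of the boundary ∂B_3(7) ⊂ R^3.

S_3(7) = 2·π^(3/2)·(7)^2 / Γ(3/2) = 4πr² = 4π·(7)² ≈ 615.752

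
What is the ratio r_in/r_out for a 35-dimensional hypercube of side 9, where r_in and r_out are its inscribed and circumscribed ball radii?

For an n-cube of any side s, the inradius is s/2 and the circumradius is s√n/2, so the ratio is 1/√35 ≈ 0.169031.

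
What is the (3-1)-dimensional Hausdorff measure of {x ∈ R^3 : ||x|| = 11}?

S_3(11) = 2·π^(3/2)·(11)^2 / Γ(3/2) = 4πr² = 4π·(11)² ≈ 1520.53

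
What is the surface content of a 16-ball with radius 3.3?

|∂B_16(3.3)| ≈ 2.25688e+08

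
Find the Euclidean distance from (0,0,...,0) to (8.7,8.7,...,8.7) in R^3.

d = √(8.7² + 8.7² + ... + 8.7²) [3 terms] = √(3·8.7²) = 8.7√3 ≈ 15.0688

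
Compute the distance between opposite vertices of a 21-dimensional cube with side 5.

d = √(5² + 5² + ... + 5²) [21 terms] = √(21·5²) = 5√21 ≈ 22.9129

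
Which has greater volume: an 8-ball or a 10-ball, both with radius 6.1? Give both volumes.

V_8(6.1) ≈ 7.78085e+06. V_10(6.1) ≈ 1.81914e+08. The 10-ball is larger.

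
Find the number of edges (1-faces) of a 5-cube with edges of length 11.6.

Number of 1-faces = C(5,1) · 2^(5-1) = 5 · 16 = 80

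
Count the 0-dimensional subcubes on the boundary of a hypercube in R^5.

Number of 0-faces = C(5,0) · 2^(5-0) = 1 · 32 = 32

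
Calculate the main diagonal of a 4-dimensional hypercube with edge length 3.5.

The space diagonal of an n-cube of side s is s√n. Here 3.5·√4 = 7.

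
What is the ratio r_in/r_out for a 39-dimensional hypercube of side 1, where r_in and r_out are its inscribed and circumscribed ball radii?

r_in / r_out = (1/2) / (1√39/2) = 1/√39 ≈ 0.160128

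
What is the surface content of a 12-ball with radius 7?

|∂B_12(7)| = 1977326743·π^6/60 ≈ 3.1683e+10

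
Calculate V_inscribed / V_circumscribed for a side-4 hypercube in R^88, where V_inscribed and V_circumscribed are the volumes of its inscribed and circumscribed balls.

V_in/V_out = n^(-n/2) = 88^(-88/2) ≈ 2.7718e-86.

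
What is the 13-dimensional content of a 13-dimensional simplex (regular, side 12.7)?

Volume = 12.7^13 · √(14/2^13) / 13! ≈ 1484.35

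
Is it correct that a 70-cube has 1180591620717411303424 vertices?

True. The 70-cube has 2^70 = 1180591620717411303424 vertices.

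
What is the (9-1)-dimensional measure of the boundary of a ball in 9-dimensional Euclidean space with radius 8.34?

|∂B_9(8.34)| ≈ 6.94846e+08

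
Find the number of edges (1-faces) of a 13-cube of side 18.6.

Choose 1 of 13 axes to span the face (C(13,1) = 13 ways), then fix each of the remaining 12 coordinates at one of its two extreme values (2^12 = 4096 ways): 13·4096 = 53248.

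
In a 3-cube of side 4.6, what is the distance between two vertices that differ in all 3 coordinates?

d = √(4.6² + 4.6² + ... + 4.6²) [3 terms] = √(3·4.6²) = 4.6√3 ≈ 7.96743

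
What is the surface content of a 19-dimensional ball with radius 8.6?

S = n·V_n(r)/r = 19·V_19(8.6)/8.6 (volume-to-surface relation), giving 5.86561e+16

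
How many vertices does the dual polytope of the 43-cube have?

The 43-dimensional cross-polytope has 2n = 2·43 = 86 vertices.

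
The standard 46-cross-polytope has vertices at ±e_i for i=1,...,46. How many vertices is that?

The vertices are ±e_1, ..., ±e_46, so there are 2·46 = 92.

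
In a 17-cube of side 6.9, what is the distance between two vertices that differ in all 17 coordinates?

Diagonal = √17 · 6.9 ≈ 28.4494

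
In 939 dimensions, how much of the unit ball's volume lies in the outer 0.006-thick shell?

1 - (1-0.006)^939 ≈ 0.996486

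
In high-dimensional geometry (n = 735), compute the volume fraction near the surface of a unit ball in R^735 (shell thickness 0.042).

1 - (1-0.042)^735 ≈ 1 - 2.012e-14 ≈ (100 - 2.01e-12)%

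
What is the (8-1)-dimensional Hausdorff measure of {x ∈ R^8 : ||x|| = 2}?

S_8(2) = 2·π^(8/2)·(2)^7 / Γ(8/2) = 128·π^4/3 ≈ 4156.12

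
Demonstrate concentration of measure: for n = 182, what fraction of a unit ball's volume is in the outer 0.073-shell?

1 - (1-0.073)^182 ≈ 0.9999989802 ≈ 99.999898%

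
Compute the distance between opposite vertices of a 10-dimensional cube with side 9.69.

The space diagonal of an n-cube of side s is s√n. Here 9.69·√10 ≈ 30.6425.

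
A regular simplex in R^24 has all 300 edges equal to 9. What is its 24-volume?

For a regular n-simplex with edge a, V = (a^n / n!)·√((n+1)/2^n). With a=9, n=24: V ≈ 0.000156937.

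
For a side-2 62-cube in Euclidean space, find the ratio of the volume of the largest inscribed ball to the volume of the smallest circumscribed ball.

V_in/V_out = n^(-n/2) = 62^(-62/2) ≈ 2.72808e-56.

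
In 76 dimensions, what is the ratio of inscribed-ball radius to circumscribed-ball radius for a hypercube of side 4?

r_in = 4/2 (half the side); r_out = 4√76/2 (half the diagonal). Ratio = 1/√76 ≈ 0.114708.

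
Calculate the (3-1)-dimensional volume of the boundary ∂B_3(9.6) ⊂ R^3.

S_3(9.6) = 2·π^(3/2)·(9.6)^2 / Γ(3/2) = 4πr² = 4π·(9.6)² ≈ 1158.12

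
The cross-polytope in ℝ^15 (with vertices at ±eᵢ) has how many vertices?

The 15-dimensional cross-polytope has 2n = 2·15 = 30 vertices.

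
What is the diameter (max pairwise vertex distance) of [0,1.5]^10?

d = √(1.5² + 1.5² + ... + 1.5²) [10 terms] = √(10·1.5²) = 1.5√10 ≈ 4.74342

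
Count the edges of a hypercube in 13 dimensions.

Each of the 2^13 = 8192 vertices has degree 13; total edges = 13·2^13/2 = 53248.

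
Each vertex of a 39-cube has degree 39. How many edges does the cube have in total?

An n-cube has n·2^(n-1) edges. With n = 39: 39·274877906944 = 10720238370816.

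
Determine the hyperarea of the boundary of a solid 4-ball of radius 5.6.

The surface area of an n-ball is 2π^(n/2) r^(n-1) / Γ(n/2). For n=4, r=5.6: 3466.52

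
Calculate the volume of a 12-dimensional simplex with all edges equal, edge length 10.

Volume = 10^12 · √(13/2^12) / 12! ≈ 117.613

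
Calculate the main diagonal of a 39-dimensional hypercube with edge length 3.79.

The space diagonal of an n-cube of side s is s√n. Here 3.79·√39 ≈ 23.6685.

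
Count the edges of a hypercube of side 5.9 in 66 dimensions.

Each of the 2^66 = 73786976294838206464 vertices has degree 66; total edges = 66·2^66/2 = 2434970217729660813312.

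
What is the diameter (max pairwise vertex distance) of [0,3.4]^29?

The space diagonal of an n-cube of side s is s√n. Here 3.4·√29 ≈ 18.3096.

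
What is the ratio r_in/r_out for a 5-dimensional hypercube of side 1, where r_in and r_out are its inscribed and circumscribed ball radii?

r_in / r_out = (1/2) / (1√5/2) = 1/√5 ≈ 0.447214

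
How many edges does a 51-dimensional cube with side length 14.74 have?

An n-cube has n·2^(n-1) edges. With n = 51: 51·1125899906842624 = 57420895248973824.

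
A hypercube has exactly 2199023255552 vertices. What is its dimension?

2^n = 2199023255552 ⇒ n = log_2(2199023255552) = 41.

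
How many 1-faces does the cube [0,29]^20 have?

Number of 1-faces = C(20,1)·2^(20-1) = 20·524288 = 10485760.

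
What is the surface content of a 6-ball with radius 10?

|∂B_6(10)| = 100000·π^3 ≈ 3.10063e+06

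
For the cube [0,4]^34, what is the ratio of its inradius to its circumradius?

r_in = 4/2 (half the side); r_out = 4√34/2 (half the diagonal). Ratio = 1/√34 ≈ 0.171499.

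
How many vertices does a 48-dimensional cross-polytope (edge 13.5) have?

Number of vertices = 2n = 96.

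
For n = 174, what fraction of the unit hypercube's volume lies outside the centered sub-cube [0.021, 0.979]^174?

1 - (1 - 2·0.021)^174 = 1 - 0.958^174 ≈ 0.999428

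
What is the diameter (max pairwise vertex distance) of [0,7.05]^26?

||(7.05,7.05,...,7.05)|| = √(26)·7.05 ≈ 35.9481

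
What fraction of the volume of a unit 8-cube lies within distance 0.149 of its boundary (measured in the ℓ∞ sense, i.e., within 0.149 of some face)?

1 - (1 - 2·0.149)^8 = 1 - 0.702^8 ≈ 0.941021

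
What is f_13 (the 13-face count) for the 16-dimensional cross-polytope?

An n-cross-polytope has 2^(k+1)·C(n,k+1) k-faces. Here 2^14·C(16,14) = 16384·120 = 1966080.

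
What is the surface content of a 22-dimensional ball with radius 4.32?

The surface area of an n-ball is 2π^(n/2) r^(n-1) / Γ(n/2). For n=22, r=4.32: 3.58983e+12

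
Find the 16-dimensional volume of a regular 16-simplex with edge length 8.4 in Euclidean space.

Volume = 8.4^16 · √(17/2^16) / 16! ≈ 0.47297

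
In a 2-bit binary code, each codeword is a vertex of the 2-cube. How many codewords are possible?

An n-cube has 2^n vertices; for n = 2 that is 2^2 = 4.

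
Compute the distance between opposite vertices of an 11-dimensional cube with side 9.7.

||(9.7,9.7,...,9.7)|| = √(11)·9.7 ≈ 32.1713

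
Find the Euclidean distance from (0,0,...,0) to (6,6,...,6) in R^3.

||(6,6,...,6)|| = √(3)·6 ≈ 10.3923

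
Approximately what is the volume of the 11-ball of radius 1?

Volume = π^{11/2}·(1)^11/Γ(13/2) = 64·π^5/10395 ≈ 1.8841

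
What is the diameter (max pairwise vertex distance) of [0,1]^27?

Diagonal = √27 · 1 ≈ 5.19615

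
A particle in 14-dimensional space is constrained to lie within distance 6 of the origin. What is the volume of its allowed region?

V_14(6) = π^(14/2) · (6)^14 / Γ(14/2 + 1) = 544195584·π^7/35 ≈ 4.69609e+10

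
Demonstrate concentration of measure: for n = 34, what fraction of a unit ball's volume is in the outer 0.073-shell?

1 - (1-0.073)^34 ≈ 0.924018 ≈ 92.40%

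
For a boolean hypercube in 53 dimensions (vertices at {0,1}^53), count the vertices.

Number of vertices = 2^53 = 9007199254740992.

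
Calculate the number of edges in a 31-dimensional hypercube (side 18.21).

Number of 1-faces = C(31,1)·2^(31-1) = 31·1073741824 = 33285996544.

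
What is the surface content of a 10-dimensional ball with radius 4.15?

S_10(4.15) = 2·π^(10/2)·(4.15)^9 / Γ(10/2) ≈ 9.3111e+06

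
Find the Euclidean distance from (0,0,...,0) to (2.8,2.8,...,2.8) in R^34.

The space diagonal of an n-cube of side s is s√n. Here 2.8·√34 ≈ 16.3267.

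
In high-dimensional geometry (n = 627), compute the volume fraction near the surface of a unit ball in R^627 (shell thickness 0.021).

1 - (1-0.021)^627 ≈ 0.9999983376 ≈ 99.999834%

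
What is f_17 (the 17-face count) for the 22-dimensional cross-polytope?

f_17(22-orthoplex) = 2^18 · (22 choose 18) = 1917583360.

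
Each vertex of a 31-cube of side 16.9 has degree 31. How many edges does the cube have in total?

Number of 1-faces = C(31,1)·2^(31-1) = 31·1073741824 = 33285996544.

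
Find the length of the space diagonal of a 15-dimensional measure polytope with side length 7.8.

Diagonal = √15 · 7.8 ≈ 30.2093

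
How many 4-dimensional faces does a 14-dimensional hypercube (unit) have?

Choose 4 of 14 axes to span the face (C(14,4) = 1001 ways), then fix each of the remaining 10 coordinates at one of its two extreme values (2^10 = 1024 ways): 1001·1024 = 1025024.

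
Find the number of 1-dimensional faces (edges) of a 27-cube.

The 27-cube has n·2^(n-1) = 27·2^26 = 27·67108864 = 1811939328 edges.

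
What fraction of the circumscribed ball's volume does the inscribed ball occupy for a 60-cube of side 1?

The radii are 1/2 and 1√60/2, so the volume ratio is (1/√60)^60 = 60^{-60/2} ≈ 4.52337e-54.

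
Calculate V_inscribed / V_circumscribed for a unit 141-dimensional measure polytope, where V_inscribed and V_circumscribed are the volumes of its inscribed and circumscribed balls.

V_in / V_out = (r_in/r_out)^141 = (1/√141)^141 = 141^(-141/2) ≈ 3.02032e-152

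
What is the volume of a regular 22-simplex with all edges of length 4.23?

V_22 = √(23) · 4.23^22 / (22! · 2^(22/2)) ≈ 1.25388e-10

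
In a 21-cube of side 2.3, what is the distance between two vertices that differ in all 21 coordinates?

d = √(2.3² + 2.3² + ... + 2.3²) [21 terms] = √(21·2.3²) = 2.3√21 ≈ 10.5399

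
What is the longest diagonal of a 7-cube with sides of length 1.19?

||(1.19,1.19,...,1.19)|| = √(7)·1.19 ≈ 3.14844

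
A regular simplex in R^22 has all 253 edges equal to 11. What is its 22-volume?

V = (11^22 / 22!) · √((22+1) / 2^22) ≈ 0.169592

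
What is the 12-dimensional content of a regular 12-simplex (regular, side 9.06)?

V = (9.06^12 / 12!) · √((12+1) / 2^12) ≈ 35.9744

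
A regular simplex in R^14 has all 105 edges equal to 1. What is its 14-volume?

V_14 = √(15) · 1^14 / (14! · 2^(14/2)) ≈ 3.47078e-13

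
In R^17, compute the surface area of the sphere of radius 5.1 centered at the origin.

S_17(5.1) = 2·π^(17/2)·(5.1)^16 / Γ(17/2) ≈ 5.02033e+11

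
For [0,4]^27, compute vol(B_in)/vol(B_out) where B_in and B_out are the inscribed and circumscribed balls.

Volume scales as r^n, and r_in/r_out = 1/√27, giving (1/√27)^27 ≈ 4.74886e-20.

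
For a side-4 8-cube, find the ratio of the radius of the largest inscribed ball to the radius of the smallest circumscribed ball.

r_in / r_out = (4/2) / (4√8/2) = 1/√8 ≈ 0.353553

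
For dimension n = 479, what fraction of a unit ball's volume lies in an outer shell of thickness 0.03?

1 - (1-0.03)^479 ≈ 0.999999539 ≈ 99.999954%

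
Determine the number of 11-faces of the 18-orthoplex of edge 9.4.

Each 11-face is the convex hull of 12 vertices, one chosen as ±e_i from each of 12 distinct axes: 2^12·C(18,12) = 76038144.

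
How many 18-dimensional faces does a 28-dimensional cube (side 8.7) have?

f_18(28-cube) = (28 choose 18) · 2^10 = 13438064640.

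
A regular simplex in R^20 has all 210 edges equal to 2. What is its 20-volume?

V_20 = √(21) · 2^20 / (20! · 2^(20/2)) ≈ 1.92879e-15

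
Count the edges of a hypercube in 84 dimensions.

An n-cube has n·2^(n-1) edges. With n = 84: 84·9671406556917033397649408 = 812398150781030805402550272.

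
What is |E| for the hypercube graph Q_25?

Each of the 2^25 = 33554432 vertices has degree 25; total edges = 25·2^25/2 = 419430400.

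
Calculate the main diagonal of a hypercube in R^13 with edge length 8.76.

d = √(8.76² + 8.76² + ... + 8.76²) [13 terms] = √(13·8.76²) = 8.76√13 ≈ 31.5846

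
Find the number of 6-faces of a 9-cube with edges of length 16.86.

f_6(9-cube) = (9 choose 6) · 2^3 = 672.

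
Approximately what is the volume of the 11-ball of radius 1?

V = 64·π^5/10395 ≈ 1.8841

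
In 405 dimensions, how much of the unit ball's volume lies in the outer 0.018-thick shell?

1 - (1-0.018)^405 ≈ 0.999362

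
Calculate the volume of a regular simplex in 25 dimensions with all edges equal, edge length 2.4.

V_25 = √(26) · 2.4^25 / (25! · 2^(25/2)) ≈ 1.81655e-19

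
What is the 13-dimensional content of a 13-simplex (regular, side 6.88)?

V = (6.88^13 / 13!) · √((13+1) / 2^13) ≈ 0.513734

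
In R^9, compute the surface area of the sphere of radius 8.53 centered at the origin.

S = n·V_n(r)/r = 9·V_9(8.53)/8.53 (volume-to-surface relation), giving 8.32056e+08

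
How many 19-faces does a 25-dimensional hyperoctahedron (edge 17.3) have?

Number of 19-faces = 2^(19+1) · C(25,19+1) = 1048576 · 53130 = 55710842880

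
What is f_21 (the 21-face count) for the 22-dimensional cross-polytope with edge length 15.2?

Each 21-face is the convex hull of 22 vertices, one chosen as ±e_i from each of 22 distinct axes: 2^22·C(22,22) = 4194304.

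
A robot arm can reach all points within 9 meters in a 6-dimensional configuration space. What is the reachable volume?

V = 177147·π^3/2 ≈ 2.74633e+06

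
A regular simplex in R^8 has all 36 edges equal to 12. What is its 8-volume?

For a regular n-simplex with edge a, V = (a^n / n!)·√((n+1)/2^n). With a=12, n=8: V ≈ 1999.54.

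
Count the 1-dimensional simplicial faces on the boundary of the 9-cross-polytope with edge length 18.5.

Each 1-face is the convex hull of 2 vertices, one chosen as ±e_i from each of 2 distinct axes: 2^2·C(9,2) = 144.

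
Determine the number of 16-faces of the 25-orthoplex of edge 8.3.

f_16(25-orthoplex) = 2^17 · (25 choose 17) = 141764198400.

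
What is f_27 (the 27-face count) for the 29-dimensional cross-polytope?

Number of 27-faces = 2^(27+1) · C(29,27+1) = 268435456 · 29 = 7784628224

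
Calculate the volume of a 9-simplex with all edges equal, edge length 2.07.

V_9 = √(10) · 2.07^9 / (9! · 2^(9/2)) ≈ 0.000268742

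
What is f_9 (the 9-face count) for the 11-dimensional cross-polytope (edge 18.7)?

An n-cross-polytope has 2^(k+1)·C(n,k+1) k-faces. Here 2^10·C(11,10) = 1024·11 = 11264.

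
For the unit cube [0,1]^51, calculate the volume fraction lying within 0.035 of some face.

The inner cube has side 1-2·0.035 = 0.93 and volume (0.93)^51 ≈ 0.0247, so the shell holds 0.975304 of the volume.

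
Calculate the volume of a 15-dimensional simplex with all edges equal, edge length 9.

For a regular n-simplex with edge a, V = (a^n / n!)·√((n+1)/2^n). With a=9, n=15: V ≈ 3.47915.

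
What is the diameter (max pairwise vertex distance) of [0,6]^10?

The space diagonal of an n-cube of side s is s√n. Here 6·√10 ≈ 18.9737.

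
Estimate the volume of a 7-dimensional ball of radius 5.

V_7(5) = π^(7/2) · (5)^7 / Γ(7/2 + 1) = 250000·π^3/21 ≈ 369122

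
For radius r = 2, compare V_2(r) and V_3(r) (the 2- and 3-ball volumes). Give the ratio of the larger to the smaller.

V_2(2) ≈ 12.5664, V_3(2) ≈ 33.5103. The 3-ball is larger by a factor of 2.667.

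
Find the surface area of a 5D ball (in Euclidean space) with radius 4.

The surface area of an n-ball is 2π^(n/2) r^(n-1) / Γ(n/2). For n=5, r=4: 2048·π^2/3 ≈ 6737.65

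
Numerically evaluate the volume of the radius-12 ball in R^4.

Volume = π^{4/2}·(12)^4/Γ(3) = 10368·π^2 ≈ 102328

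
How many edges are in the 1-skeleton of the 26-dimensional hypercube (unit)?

The 26-cube has n·2^(n-1) = 26·2^25 = 26·33554432 = 872415232 edges.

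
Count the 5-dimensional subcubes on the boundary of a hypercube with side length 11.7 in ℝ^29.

f_5(29-cube) = (29 choose 5) · 2^24 = 1992378286080.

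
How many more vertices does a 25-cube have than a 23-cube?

The 25-cube has 2^25 = 33554432 vertices. The 23-cube has 2^23 = 8388608 vertices. Difference: 33554432 - 8388608 = 25165824.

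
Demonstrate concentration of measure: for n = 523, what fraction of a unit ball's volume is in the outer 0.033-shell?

1 - (1-0.033)^523 ≈ 0.9999999761 ≈ 99.999998%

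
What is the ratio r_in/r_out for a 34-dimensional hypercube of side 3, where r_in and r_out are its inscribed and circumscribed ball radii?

For an n-cube of any side s, the inradius is s/2 and the circumradius is s√n/2, so the ratio is 1/√34 ≈ 0.171499.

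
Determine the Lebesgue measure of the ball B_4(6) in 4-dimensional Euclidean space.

Volume = π^{4/2}·(6)^4/Γ(3) = 648·π^2 ≈ 6395.5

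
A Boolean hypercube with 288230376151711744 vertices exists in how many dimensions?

Since 2^n = 288230376151711744, we have n = 58.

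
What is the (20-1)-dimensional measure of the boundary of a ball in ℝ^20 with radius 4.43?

The surface area of an n-ball is 2π^(n/2) r^(n-1) / Γ(n/2). For n=20, r=4.43: 9.87271e+11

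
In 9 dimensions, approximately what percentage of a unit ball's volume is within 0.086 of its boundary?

1 - (1-0.086)^9 ≈ 0.55484 ≈ 55.48%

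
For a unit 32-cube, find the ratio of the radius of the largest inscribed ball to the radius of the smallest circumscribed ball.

For an n-cube of any side s, the inradius is s/2 and the circumradius is s√n/2, so the ratio is 1/√32 ≈ 0.176777.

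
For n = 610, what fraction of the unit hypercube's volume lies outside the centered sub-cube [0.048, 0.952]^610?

1 - (1 - 2·0.048)^610 = 1 - 0.904^610 ≈ 1 - 1.831e-27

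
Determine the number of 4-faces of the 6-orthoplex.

f_4(6-orthoplex) = 2^5 · (6 choose 5) = 192.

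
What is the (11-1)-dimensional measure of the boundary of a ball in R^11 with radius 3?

S = n·V_n(r)/r = 11·V_11(3)/3 (volume-to-surface relation), giving 139968·π^5/35 ≈ 1.2238e+06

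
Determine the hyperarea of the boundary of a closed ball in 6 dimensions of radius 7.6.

|∂B_6(7.6)| ≈ 786172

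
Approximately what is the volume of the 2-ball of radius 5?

The n-ball volume is π^(n/2)·r^n/Γ(n/2+1). With n=2, r=5: V = 25·π ≈ 78.5398.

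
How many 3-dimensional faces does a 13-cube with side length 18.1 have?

f_3(13-cube) = (13 choose 3) · 2^10 = 292864.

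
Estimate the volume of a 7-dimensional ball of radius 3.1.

The n-ball volume is π^(n/2)·r^n/Γ(n/2+1). With n=7, r=3.1: V ≈ 12999.1.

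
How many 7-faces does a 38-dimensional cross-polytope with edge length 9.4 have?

Each 7-face is the convex hull of 8 vertices, one chosen as ±e_i from each of 8 distinct axes: 2^8·C(38,8) = 12519293952.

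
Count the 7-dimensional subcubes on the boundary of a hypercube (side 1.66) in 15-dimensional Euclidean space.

f_7(15-cube) = (15 choose 7) · 2^8 = 1647360.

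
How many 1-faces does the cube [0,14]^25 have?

Each of the 2^25 = 33554432 vertices has degree 25; total edges = 25·2^25/2 = 419430400.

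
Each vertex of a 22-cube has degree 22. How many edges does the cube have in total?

Each of the 2^22 = 4194304 vertices has degree 22; total edges = 22·2^22/2 = 46137344.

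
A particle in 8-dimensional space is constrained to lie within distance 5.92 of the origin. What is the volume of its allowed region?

Volume = π^{8/2}·(5.92)^8/Γ(5) ≈ 6.12297e+06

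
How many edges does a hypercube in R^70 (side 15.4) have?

Number of 1-faces = C(70,1)·2^(70-1) = 70·590295810358705651712 = 41320706725109395619840.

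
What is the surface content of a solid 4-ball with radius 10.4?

The surface area of an n-ball is 2π^(n/2) r^(n-1) / Γ(n/2). For n=4, r=10.4: 22203.9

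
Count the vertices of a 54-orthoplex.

An n-cross-polytope has 2n vertices; here n = 54, giving 108.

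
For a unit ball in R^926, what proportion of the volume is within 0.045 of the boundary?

V(inner)/V(outer) = ((1-0.045)/1)^926 ≈ 3.042e-19, so the shell fraction is 1 - 3.042e-19.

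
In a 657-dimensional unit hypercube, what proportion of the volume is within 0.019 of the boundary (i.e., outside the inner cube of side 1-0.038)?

Shell fraction = 1 - (1-0.038)^657 ≈ 1 - 8.831e-12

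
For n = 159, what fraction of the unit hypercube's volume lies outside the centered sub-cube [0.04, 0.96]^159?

1 - (1 - 2·0.04)^159 = 1 - 0.92^159 ≈ 0.9999982531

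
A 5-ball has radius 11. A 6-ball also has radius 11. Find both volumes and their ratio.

V_5(11) ≈ 847738. V_6(11) ≈ 9.15492e+06. Ratio V_5/V_6 ≈ 0.0926.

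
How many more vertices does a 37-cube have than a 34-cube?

The 37-cube has 2^37 = 137438953472 vertices. The 34-cube has 2^34 = 17179869184 vertices. Difference: 137438953472 - 17179869184 = 120259084288.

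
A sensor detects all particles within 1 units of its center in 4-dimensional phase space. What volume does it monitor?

V = π^2/2 ≈ 4.9348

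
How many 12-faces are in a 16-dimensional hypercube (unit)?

f_12(16-cube) = (16 choose 12) · 2^4 = 29120.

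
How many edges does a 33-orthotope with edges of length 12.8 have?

The 33-cube has n·2^(n-1) = 33·2^32 = 33·4294967296 = 141733920768 edges.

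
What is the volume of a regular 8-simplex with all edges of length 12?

V = (12^8 / 8!) · √((8+1) / 2^8) ≈ 1999.54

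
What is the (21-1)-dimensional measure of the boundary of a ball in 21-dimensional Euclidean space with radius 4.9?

|∂B_21(4.9)| ≈ 1.86504e+13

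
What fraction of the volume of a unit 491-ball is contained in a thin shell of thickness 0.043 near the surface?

Shell fraction = 1 - (1-0.043)^491 ≈ 1 - 4.244e-10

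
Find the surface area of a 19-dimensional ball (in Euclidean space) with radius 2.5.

The surface area of an n-ball is 2π^(n/2) r^(n-1) / Γ(n/2). For n=19, r=2.5: 152587890625·π^9/352864512 ≈ 1.28902e+07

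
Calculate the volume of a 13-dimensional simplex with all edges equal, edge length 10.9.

V_13 = √(14) · 10.9^13 / (13! · 2^(13/2)) ≈ 203.532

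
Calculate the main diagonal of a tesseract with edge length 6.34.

The space diagonal of an n-cube of side s is s√n. Here 6.34·√4 = 12.68.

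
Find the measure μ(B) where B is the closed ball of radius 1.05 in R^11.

The n-ball volume is π^(n/2)·r^n/Γ(n/2+1). With n=11, r=1.05: V ≈ 3.22246.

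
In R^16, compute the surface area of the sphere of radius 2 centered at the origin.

|∂B_16(2)| = 4096·π^8/315 ≈ 123381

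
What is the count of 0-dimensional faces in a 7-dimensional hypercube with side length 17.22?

Choose 0 of 7 axes to span the face (C(7,0) = 1 way), then fix each of the remaining 7 coordinates at one of its two extreme values (2^7 = 128 ways): 1·128 = 128.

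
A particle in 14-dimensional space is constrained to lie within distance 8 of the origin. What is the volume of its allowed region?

V = 274877906944·π^7/315 ≈ 2.63559e+12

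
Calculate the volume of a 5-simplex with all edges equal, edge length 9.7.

Volume = 9.7^5 · √(6/2^5) / 5! ≈ 309.869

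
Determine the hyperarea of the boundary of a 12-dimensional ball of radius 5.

S_12(5) = 2·π^(12/2)·(5)^11 / Γ(12/2) = 9765625·π^6/12 ≈ 7.82381e+08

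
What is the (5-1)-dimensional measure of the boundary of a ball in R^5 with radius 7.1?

S = n·V_n(r)/r = 5·V_5(7.1)/7.1 (volume-to-surface relation), giving 66880.9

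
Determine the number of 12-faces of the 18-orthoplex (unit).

Each 12-face is the convex hull of 13 vertices, one chosen as ±e_i from each of 13 distinct axes: 2^13·C(18,13) = 70189056.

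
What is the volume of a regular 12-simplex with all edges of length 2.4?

V_12 = √(13) · 2.4^12 / (12! · 2^(12/2)) ≈ 4.29526e-06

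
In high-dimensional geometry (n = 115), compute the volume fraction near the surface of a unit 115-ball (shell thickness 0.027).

1 - (1-0.027)^115 ≈ 0.957049 ≈ 95.70%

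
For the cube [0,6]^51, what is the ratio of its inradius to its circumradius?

r_in / r_out = (6/2) / (6√51/2) = 1/√51 ≈ 0.140028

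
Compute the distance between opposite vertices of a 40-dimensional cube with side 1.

||(1,1,...,1)|| = √(40)·1 ≈ 6.32456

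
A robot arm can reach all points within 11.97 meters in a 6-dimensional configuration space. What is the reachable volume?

The n-ball volume is π^(n/2)·r^n/Γ(n/2+1). With n=6, r=11.97: V ≈ 1.52007e+07.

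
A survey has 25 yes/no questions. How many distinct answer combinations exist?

The 25-cube has 2^25 = 33554432 vertices.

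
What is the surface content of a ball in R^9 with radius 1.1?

S = n·V_n(r)/r = 9·V_9(1.1)/1.1 (volume-to-surface relation), giving 63.6358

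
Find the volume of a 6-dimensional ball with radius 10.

V_6(10) = π^(6/2) · (10)^6 / Γ(6/2 + 1) = 500000·π^3/3 ≈ 5.16771e+06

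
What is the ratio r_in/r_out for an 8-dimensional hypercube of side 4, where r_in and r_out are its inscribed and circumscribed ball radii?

Ratio = (s/2)/(s√8/2) = 8^(-1/2) ≈ 0.353553.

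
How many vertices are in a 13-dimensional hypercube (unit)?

An n-cube has C(n,k)·2^(n-k) k-faces. Here C(13,0)·2^13 = 1·8192 = 8192.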